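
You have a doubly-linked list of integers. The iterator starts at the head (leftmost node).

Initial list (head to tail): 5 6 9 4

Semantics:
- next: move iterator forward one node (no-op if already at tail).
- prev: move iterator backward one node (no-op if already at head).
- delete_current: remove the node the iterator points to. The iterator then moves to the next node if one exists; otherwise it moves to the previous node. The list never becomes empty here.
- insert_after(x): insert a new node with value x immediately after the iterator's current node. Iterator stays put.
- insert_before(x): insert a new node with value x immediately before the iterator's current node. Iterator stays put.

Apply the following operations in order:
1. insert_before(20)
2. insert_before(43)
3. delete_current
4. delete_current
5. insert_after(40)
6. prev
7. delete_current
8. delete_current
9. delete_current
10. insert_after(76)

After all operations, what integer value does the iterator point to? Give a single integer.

Answer: 4

Derivation:
After 1 (insert_before(20)): list=[20, 5, 6, 9, 4] cursor@5
After 2 (insert_before(43)): list=[20, 43, 5, 6, 9, 4] cursor@5
After 3 (delete_current): list=[20, 43, 6, 9, 4] cursor@6
After 4 (delete_current): list=[20, 43, 9, 4] cursor@9
After 5 (insert_after(40)): list=[20, 43, 9, 40, 4] cursor@9
After 6 (prev): list=[20, 43, 9, 40, 4] cursor@43
After 7 (delete_current): list=[20, 9, 40, 4] cursor@9
After 8 (delete_current): list=[20, 40, 4] cursor@40
After 9 (delete_current): list=[20, 4] cursor@4
After 10 (insert_after(76)): list=[20, 4, 76] cursor@4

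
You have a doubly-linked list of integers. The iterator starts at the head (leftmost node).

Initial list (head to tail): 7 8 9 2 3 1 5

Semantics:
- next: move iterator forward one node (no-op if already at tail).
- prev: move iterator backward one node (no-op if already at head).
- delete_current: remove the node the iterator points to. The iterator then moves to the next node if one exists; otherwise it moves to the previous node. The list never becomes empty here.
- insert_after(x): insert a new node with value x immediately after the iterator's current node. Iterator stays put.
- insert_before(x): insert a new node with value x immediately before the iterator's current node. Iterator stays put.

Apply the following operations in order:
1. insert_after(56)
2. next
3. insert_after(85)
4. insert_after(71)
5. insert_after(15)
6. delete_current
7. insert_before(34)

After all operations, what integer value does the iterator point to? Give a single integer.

Answer: 15

Derivation:
After 1 (insert_after(56)): list=[7, 56, 8, 9, 2, 3, 1, 5] cursor@7
After 2 (next): list=[7, 56, 8, 9, 2, 3, 1, 5] cursor@56
After 3 (insert_after(85)): list=[7, 56, 85, 8, 9, 2, 3, 1, 5] cursor@56
After 4 (insert_after(71)): list=[7, 56, 71, 85, 8, 9, 2, 3, 1, 5] cursor@56
After 5 (insert_after(15)): list=[7, 56, 15, 71, 85, 8, 9, 2, 3, 1, 5] cursor@56
After 6 (delete_current): list=[7, 15, 71, 85, 8, 9, 2, 3, 1, 5] cursor@15
After 7 (insert_before(34)): list=[7, 34, 15, 71, 85, 8, 9, 2, 3, 1, 5] cursor@15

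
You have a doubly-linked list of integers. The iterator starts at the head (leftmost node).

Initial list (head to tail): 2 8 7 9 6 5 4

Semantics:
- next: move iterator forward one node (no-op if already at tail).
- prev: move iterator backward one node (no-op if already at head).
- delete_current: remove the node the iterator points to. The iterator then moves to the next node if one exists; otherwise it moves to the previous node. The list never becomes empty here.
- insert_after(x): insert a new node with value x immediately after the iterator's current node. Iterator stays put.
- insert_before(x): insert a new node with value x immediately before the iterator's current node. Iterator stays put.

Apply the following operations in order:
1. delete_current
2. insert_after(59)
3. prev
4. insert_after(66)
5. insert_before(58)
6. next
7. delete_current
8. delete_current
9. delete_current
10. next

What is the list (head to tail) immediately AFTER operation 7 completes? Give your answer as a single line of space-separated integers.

Answer: 58 8 59 7 9 6 5 4

Derivation:
After 1 (delete_current): list=[8, 7, 9, 6, 5, 4] cursor@8
After 2 (insert_after(59)): list=[8, 59, 7, 9, 6, 5, 4] cursor@8
After 3 (prev): list=[8, 59, 7, 9, 6, 5, 4] cursor@8
After 4 (insert_after(66)): list=[8, 66, 59, 7, 9, 6, 5, 4] cursor@8
After 5 (insert_before(58)): list=[58, 8, 66, 59, 7, 9, 6, 5, 4] cursor@8
After 6 (next): list=[58, 8, 66, 59, 7, 9, 6, 5, 4] cursor@66
After 7 (delete_current): list=[58, 8, 59, 7, 9, 6, 5, 4] cursor@59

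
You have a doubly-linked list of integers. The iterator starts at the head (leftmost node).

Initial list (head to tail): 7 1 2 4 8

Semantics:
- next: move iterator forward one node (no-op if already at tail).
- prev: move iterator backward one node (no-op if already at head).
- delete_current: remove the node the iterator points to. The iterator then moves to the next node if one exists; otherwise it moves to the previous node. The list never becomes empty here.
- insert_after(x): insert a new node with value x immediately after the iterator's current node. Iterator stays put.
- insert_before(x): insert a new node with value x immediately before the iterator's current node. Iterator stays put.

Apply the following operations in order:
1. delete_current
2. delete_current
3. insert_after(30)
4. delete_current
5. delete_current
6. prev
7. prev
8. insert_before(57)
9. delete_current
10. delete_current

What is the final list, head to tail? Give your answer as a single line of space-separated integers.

Answer: 57

Derivation:
After 1 (delete_current): list=[1, 2, 4, 8] cursor@1
After 2 (delete_current): list=[2, 4, 8] cursor@2
After 3 (insert_after(30)): list=[2, 30, 4, 8] cursor@2
After 4 (delete_current): list=[30, 4, 8] cursor@30
After 5 (delete_current): list=[4, 8] cursor@4
After 6 (prev): list=[4, 8] cursor@4
After 7 (prev): list=[4, 8] cursor@4
After 8 (insert_before(57)): list=[57, 4, 8] cursor@4
After 9 (delete_current): list=[57, 8] cursor@8
After 10 (delete_current): list=[57] cursor@57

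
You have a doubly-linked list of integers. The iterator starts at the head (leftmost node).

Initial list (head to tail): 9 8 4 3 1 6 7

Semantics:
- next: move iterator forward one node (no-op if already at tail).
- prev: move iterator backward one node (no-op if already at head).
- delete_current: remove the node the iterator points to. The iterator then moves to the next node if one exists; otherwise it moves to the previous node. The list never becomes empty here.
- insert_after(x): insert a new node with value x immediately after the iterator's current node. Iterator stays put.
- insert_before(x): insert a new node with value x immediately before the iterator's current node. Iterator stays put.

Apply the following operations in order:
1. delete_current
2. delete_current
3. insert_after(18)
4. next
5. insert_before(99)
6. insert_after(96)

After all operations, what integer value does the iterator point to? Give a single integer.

Answer: 18

Derivation:
After 1 (delete_current): list=[8, 4, 3, 1, 6, 7] cursor@8
After 2 (delete_current): list=[4, 3, 1, 6, 7] cursor@4
After 3 (insert_after(18)): list=[4, 18, 3, 1, 6, 7] cursor@4
After 4 (next): list=[4, 18, 3, 1, 6, 7] cursor@18
After 5 (insert_before(99)): list=[4, 99, 18, 3, 1, 6, 7] cursor@18
After 6 (insert_after(96)): list=[4, 99, 18, 96, 3, 1, 6, 7] cursor@18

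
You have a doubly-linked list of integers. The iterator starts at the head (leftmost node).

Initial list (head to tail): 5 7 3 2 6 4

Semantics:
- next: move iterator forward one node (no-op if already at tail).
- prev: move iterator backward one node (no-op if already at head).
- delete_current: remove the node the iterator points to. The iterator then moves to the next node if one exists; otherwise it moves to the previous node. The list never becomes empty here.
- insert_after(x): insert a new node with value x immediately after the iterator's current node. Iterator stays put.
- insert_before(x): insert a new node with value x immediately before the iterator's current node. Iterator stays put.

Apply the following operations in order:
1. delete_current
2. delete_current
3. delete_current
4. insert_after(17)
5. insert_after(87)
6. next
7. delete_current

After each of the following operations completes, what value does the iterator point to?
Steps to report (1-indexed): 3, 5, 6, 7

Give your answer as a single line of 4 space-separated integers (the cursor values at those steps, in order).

Answer: 2 2 87 17

Derivation:
After 1 (delete_current): list=[7, 3, 2, 6, 4] cursor@7
After 2 (delete_current): list=[3, 2, 6, 4] cursor@3
After 3 (delete_current): list=[2, 6, 4] cursor@2
After 4 (insert_after(17)): list=[2, 17, 6, 4] cursor@2
After 5 (insert_after(87)): list=[2, 87, 17, 6, 4] cursor@2
After 6 (next): list=[2, 87, 17, 6, 4] cursor@87
After 7 (delete_current): list=[2, 17, 6, 4] cursor@17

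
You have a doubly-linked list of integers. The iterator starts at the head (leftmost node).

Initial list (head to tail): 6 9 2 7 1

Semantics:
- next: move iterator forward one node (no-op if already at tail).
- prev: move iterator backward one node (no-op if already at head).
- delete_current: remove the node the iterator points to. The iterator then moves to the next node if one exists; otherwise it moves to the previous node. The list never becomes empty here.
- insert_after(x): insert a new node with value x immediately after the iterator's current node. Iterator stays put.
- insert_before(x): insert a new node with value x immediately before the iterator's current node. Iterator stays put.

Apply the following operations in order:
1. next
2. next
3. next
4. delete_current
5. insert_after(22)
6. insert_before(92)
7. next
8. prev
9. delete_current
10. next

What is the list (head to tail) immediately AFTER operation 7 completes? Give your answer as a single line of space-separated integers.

After 1 (next): list=[6, 9, 2, 7, 1] cursor@9
After 2 (next): list=[6, 9, 2, 7, 1] cursor@2
After 3 (next): list=[6, 9, 2, 7, 1] cursor@7
After 4 (delete_current): list=[6, 9, 2, 1] cursor@1
After 5 (insert_after(22)): list=[6, 9, 2, 1, 22] cursor@1
After 6 (insert_before(92)): list=[6, 9, 2, 92, 1, 22] cursor@1
After 7 (next): list=[6, 9, 2, 92, 1, 22] cursor@22

Answer: 6 9 2 92 1 22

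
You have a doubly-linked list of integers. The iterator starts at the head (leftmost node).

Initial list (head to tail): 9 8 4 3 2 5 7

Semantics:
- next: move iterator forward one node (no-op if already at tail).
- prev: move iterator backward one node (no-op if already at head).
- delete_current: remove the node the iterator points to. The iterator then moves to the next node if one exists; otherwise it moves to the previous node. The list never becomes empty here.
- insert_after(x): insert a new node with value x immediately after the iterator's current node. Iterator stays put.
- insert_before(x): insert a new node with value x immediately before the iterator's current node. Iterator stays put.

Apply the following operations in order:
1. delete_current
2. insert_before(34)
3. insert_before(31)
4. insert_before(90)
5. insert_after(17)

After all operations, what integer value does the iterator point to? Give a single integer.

After 1 (delete_current): list=[8, 4, 3, 2, 5, 7] cursor@8
After 2 (insert_before(34)): list=[34, 8, 4, 3, 2, 5, 7] cursor@8
After 3 (insert_before(31)): list=[34, 31, 8, 4, 3, 2, 5, 7] cursor@8
After 4 (insert_before(90)): list=[34, 31, 90, 8, 4, 3, 2, 5, 7] cursor@8
After 5 (insert_after(17)): list=[34, 31, 90, 8, 17, 4, 3, 2, 5, 7] cursor@8

Answer: 8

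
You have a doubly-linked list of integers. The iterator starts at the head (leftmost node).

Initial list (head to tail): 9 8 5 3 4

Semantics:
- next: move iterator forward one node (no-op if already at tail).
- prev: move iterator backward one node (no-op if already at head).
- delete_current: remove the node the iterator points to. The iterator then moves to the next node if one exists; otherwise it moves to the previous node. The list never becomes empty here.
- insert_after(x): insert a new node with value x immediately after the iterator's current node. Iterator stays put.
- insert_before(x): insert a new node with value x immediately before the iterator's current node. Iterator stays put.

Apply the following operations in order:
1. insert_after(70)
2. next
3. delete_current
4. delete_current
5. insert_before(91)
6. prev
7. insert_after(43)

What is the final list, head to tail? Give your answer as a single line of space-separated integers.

Answer: 9 91 43 5 3 4

Derivation:
After 1 (insert_after(70)): list=[9, 70, 8, 5, 3, 4] cursor@9
After 2 (next): list=[9, 70, 8, 5, 3, 4] cursor@70
After 3 (delete_current): list=[9, 8, 5, 3, 4] cursor@8
After 4 (delete_current): list=[9, 5, 3, 4] cursor@5
After 5 (insert_before(91)): list=[9, 91, 5, 3, 4] cursor@5
After 6 (prev): list=[9, 91, 5, 3, 4] cursor@91
After 7 (insert_after(43)): list=[9, 91, 43, 5, 3, 4] cursor@91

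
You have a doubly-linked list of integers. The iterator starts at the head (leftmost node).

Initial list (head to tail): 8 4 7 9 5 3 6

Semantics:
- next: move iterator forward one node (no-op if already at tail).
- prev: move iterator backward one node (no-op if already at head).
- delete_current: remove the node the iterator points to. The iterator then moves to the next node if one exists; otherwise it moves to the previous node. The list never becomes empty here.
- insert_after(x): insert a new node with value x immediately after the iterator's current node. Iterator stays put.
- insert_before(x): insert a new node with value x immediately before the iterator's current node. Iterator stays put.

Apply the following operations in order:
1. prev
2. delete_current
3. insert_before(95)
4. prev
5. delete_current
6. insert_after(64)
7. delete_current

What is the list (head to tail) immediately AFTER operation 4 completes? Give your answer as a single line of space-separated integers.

After 1 (prev): list=[8, 4, 7, 9, 5, 3, 6] cursor@8
After 2 (delete_current): list=[4, 7, 9, 5, 3, 6] cursor@4
After 3 (insert_before(95)): list=[95, 4, 7, 9, 5, 3, 6] cursor@4
After 4 (prev): list=[95, 4, 7, 9, 5, 3, 6] cursor@95

Answer: 95 4 7 9 5 3 6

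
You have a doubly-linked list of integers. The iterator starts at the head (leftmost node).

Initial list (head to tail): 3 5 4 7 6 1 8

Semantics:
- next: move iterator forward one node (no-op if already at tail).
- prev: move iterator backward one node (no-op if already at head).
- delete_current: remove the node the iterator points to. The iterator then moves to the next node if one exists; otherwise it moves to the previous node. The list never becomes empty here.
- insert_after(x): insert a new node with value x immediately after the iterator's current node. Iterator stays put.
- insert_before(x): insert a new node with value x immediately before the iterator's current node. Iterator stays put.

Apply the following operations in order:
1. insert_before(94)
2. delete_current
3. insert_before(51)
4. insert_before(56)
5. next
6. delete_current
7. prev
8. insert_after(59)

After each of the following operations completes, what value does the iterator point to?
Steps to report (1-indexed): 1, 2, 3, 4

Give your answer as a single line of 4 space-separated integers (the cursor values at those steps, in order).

After 1 (insert_before(94)): list=[94, 3, 5, 4, 7, 6, 1, 8] cursor@3
After 2 (delete_current): list=[94, 5, 4, 7, 6, 1, 8] cursor@5
After 3 (insert_before(51)): list=[94, 51, 5, 4, 7, 6, 1, 8] cursor@5
After 4 (insert_before(56)): list=[94, 51, 56, 5, 4, 7, 6, 1, 8] cursor@5
After 5 (next): list=[94, 51, 56, 5, 4, 7, 6, 1, 8] cursor@4
After 6 (delete_current): list=[94, 51, 56, 5, 7, 6, 1, 8] cursor@7
After 7 (prev): list=[94, 51, 56, 5, 7, 6, 1, 8] cursor@5
After 8 (insert_after(59)): list=[94, 51, 56, 5, 59, 7, 6, 1, 8] cursor@5

Answer: 3 5 5 5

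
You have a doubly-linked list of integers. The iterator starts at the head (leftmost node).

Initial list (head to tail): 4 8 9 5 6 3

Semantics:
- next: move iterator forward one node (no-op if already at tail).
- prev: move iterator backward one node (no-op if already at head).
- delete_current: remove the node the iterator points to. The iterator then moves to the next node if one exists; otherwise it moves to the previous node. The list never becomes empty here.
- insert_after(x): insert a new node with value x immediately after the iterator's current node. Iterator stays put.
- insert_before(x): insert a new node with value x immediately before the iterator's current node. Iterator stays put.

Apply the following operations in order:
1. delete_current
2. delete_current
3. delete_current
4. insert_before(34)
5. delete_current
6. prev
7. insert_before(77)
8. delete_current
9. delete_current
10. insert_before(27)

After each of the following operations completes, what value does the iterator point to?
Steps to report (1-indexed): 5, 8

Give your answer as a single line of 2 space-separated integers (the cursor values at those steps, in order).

After 1 (delete_current): list=[8, 9, 5, 6, 3] cursor@8
After 2 (delete_current): list=[9, 5, 6, 3] cursor@9
After 3 (delete_current): list=[5, 6, 3] cursor@5
After 4 (insert_before(34)): list=[34, 5, 6, 3] cursor@5
After 5 (delete_current): list=[34, 6, 3] cursor@6
After 6 (prev): list=[34, 6, 3] cursor@34
After 7 (insert_before(77)): list=[77, 34, 6, 3] cursor@34
After 8 (delete_current): list=[77, 6, 3] cursor@6
After 9 (delete_current): list=[77, 3] cursor@3
After 10 (insert_before(27)): list=[77, 27, 3] cursor@3

Answer: 6 6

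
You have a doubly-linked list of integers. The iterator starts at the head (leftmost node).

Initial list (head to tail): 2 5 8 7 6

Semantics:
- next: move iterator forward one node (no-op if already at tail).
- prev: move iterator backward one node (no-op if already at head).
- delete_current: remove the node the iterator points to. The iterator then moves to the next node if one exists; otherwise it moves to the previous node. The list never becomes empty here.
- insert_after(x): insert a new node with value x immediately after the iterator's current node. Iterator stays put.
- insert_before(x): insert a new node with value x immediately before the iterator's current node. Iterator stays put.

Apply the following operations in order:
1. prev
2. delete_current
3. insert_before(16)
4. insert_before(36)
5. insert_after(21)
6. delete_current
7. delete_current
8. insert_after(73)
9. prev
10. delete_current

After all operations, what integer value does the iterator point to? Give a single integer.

Answer: 8

Derivation:
After 1 (prev): list=[2, 5, 8, 7, 6] cursor@2
After 2 (delete_current): list=[5, 8, 7, 6] cursor@5
After 3 (insert_before(16)): list=[16, 5, 8, 7, 6] cursor@5
After 4 (insert_before(36)): list=[16, 36, 5, 8, 7, 6] cursor@5
After 5 (insert_after(21)): list=[16, 36, 5, 21, 8, 7, 6] cursor@5
After 6 (delete_current): list=[16, 36, 21, 8, 7, 6] cursor@21
After 7 (delete_current): list=[16, 36, 8, 7, 6] cursor@8
After 8 (insert_after(73)): list=[16, 36, 8, 73, 7, 6] cursor@8
After 9 (prev): list=[16, 36, 8, 73, 7, 6] cursor@36
After 10 (delete_current): list=[16, 8, 73, 7, 6] cursor@8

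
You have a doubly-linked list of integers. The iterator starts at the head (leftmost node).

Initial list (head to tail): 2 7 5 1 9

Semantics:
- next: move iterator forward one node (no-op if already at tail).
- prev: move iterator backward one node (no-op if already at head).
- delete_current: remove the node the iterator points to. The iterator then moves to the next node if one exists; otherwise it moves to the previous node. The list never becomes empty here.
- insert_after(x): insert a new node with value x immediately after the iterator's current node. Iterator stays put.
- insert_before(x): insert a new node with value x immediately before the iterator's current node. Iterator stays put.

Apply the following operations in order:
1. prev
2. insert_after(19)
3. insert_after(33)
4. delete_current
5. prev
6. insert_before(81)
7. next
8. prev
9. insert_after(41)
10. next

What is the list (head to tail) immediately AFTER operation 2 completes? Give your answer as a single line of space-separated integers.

Answer: 2 19 7 5 1 9

Derivation:
After 1 (prev): list=[2, 7, 5, 1, 9] cursor@2
After 2 (insert_after(19)): list=[2, 19, 7, 5, 1, 9] cursor@2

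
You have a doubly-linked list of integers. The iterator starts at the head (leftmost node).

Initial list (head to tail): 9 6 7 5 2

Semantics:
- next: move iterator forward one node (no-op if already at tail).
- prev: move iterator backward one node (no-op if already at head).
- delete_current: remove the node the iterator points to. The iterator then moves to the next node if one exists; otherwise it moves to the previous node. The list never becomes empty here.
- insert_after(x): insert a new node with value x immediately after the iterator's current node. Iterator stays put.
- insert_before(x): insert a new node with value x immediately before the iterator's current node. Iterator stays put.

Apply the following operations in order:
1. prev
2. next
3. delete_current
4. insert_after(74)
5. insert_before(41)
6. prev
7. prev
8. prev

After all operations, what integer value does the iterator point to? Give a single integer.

After 1 (prev): list=[9, 6, 7, 5, 2] cursor@9
After 2 (next): list=[9, 6, 7, 5, 2] cursor@6
After 3 (delete_current): list=[9, 7, 5, 2] cursor@7
After 4 (insert_after(74)): list=[9, 7, 74, 5, 2] cursor@7
After 5 (insert_before(41)): list=[9, 41, 7, 74, 5, 2] cursor@7
After 6 (prev): list=[9, 41, 7, 74, 5, 2] cursor@41
After 7 (prev): list=[9, 41, 7, 74, 5, 2] cursor@9
After 8 (prev): list=[9, 41, 7, 74, 5, 2] cursor@9

Answer: 9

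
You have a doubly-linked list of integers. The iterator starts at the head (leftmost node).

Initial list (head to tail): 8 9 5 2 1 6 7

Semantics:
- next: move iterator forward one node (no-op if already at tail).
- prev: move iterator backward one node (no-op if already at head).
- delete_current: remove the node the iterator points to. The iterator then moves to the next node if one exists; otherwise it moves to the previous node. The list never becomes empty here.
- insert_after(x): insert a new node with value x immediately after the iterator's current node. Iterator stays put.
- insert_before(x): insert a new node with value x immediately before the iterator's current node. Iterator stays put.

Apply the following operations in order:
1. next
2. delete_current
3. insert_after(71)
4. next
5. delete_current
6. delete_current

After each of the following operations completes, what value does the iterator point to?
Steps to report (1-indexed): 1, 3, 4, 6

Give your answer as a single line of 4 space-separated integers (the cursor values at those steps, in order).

Answer: 9 5 71 1

Derivation:
After 1 (next): list=[8, 9, 5, 2, 1, 6, 7] cursor@9
After 2 (delete_current): list=[8, 5, 2, 1, 6, 7] cursor@5
After 3 (insert_after(71)): list=[8, 5, 71, 2, 1, 6, 7] cursor@5
After 4 (next): list=[8, 5, 71, 2, 1, 6, 7] cursor@71
After 5 (delete_current): list=[8, 5, 2, 1, 6, 7] cursor@2
After 6 (delete_current): list=[8, 5, 1, 6, 7] cursor@1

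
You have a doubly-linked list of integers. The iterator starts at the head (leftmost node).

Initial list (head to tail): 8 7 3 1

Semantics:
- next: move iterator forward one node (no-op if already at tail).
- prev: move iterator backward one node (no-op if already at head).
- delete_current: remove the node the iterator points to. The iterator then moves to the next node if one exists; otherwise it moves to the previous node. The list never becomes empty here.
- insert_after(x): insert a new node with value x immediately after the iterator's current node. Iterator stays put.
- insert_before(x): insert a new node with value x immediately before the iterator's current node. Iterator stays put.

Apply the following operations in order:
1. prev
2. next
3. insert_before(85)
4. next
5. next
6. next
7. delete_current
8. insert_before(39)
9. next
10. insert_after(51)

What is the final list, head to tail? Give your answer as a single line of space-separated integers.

After 1 (prev): list=[8, 7, 3, 1] cursor@8
After 2 (next): list=[8, 7, 3, 1] cursor@7
After 3 (insert_before(85)): list=[8, 85, 7, 3, 1] cursor@7
After 4 (next): list=[8, 85, 7, 3, 1] cursor@3
After 5 (next): list=[8, 85, 7, 3, 1] cursor@1
After 6 (next): list=[8, 85, 7, 3, 1] cursor@1
After 7 (delete_current): list=[8, 85, 7, 3] cursor@3
After 8 (insert_before(39)): list=[8, 85, 7, 39, 3] cursor@3
After 9 (next): list=[8, 85, 7, 39, 3] cursor@3
After 10 (insert_after(51)): list=[8, 85, 7, 39, 3, 51] cursor@3

Answer: 8 85 7 39 3 51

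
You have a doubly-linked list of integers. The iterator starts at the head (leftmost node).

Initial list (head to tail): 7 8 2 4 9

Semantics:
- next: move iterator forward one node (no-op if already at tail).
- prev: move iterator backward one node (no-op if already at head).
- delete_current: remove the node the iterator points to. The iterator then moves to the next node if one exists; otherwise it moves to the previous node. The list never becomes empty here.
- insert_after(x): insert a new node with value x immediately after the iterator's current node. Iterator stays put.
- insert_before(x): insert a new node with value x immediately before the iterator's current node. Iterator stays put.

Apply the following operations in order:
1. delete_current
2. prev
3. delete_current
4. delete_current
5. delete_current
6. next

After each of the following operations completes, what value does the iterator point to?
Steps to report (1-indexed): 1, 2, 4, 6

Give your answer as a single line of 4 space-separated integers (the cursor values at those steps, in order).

After 1 (delete_current): list=[8, 2, 4, 9] cursor@8
After 2 (prev): list=[8, 2, 4, 9] cursor@8
After 3 (delete_current): list=[2, 4, 9] cursor@2
After 4 (delete_current): list=[4, 9] cursor@4
After 5 (delete_current): list=[9] cursor@9
After 6 (next): list=[9] cursor@9

Answer: 8 8 4 9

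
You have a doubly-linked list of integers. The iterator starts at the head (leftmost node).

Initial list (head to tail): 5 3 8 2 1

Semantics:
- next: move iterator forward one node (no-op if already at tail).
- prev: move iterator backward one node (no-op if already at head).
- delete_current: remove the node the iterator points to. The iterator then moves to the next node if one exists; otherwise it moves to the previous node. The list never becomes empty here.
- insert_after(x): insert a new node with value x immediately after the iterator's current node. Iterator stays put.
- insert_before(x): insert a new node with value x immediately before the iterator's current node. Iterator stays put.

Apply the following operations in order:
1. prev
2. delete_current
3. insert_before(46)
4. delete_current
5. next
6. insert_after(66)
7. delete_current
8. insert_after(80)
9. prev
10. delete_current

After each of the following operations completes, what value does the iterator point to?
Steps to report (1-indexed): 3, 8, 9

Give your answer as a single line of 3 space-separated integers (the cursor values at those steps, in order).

After 1 (prev): list=[5, 3, 8, 2, 1] cursor@5
After 2 (delete_current): list=[3, 8, 2, 1] cursor@3
After 3 (insert_before(46)): list=[46, 3, 8, 2, 1] cursor@3
After 4 (delete_current): list=[46, 8, 2, 1] cursor@8
After 5 (next): list=[46, 8, 2, 1] cursor@2
After 6 (insert_after(66)): list=[46, 8, 2, 66, 1] cursor@2
After 7 (delete_current): list=[46, 8, 66, 1] cursor@66
After 8 (insert_after(80)): list=[46, 8, 66, 80, 1] cursor@66
After 9 (prev): list=[46, 8, 66, 80, 1] cursor@8
After 10 (delete_current): list=[46, 66, 80, 1] cursor@66

Answer: 3 66 8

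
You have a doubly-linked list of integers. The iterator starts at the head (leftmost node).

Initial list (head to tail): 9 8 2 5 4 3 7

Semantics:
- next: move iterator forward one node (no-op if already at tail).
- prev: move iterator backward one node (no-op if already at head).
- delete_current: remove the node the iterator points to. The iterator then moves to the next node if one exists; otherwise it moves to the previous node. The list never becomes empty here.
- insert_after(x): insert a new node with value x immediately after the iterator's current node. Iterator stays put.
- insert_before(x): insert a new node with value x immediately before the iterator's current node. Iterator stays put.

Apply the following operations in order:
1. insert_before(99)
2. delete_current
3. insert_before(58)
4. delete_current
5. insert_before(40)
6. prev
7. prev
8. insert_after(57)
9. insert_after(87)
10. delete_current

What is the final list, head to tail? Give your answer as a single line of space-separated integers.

After 1 (insert_before(99)): list=[99, 9, 8, 2, 5, 4, 3, 7] cursor@9
After 2 (delete_current): list=[99, 8, 2, 5, 4, 3, 7] cursor@8
After 3 (insert_before(58)): list=[99, 58, 8, 2, 5, 4, 3, 7] cursor@8
After 4 (delete_current): list=[99, 58, 2, 5, 4, 3, 7] cursor@2
After 5 (insert_before(40)): list=[99, 58, 40, 2, 5, 4, 3, 7] cursor@2
After 6 (prev): list=[99, 58, 40, 2, 5, 4, 3, 7] cursor@40
After 7 (prev): list=[99, 58, 40, 2, 5, 4, 3, 7] cursor@58
After 8 (insert_after(57)): list=[99, 58, 57, 40, 2, 5, 4, 3, 7] cursor@58
After 9 (insert_after(87)): list=[99, 58, 87, 57, 40, 2, 5, 4, 3, 7] cursor@58
After 10 (delete_current): list=[99, 87, 57, 40, 2, 5, 4, 3, 7] cursor@87

Answer: 99 87 57 40 2 5 4 3 7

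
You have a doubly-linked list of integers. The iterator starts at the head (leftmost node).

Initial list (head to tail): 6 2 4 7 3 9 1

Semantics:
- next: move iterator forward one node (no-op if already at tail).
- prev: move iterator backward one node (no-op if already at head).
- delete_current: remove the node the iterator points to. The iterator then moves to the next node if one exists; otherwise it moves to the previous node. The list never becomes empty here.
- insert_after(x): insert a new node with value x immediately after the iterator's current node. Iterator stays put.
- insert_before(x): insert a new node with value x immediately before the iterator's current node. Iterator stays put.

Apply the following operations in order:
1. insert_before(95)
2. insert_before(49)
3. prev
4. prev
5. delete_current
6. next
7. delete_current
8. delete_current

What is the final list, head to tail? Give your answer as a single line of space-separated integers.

Answer: 49 4 7 3 9 1

Derivation:
After 1 (insert_before(95)): list=[95, 6, 2, 4, 7, 3, 9, 1] cursor@6
After 2 (insert_before(49)): list=[95, 49, 6, 2, 4, 7, 3, 9, 1] cursor@6
After 3 (prev): list=[95, 49, 6, 2, 4, 7, 3, 9, 1] cursor@49
After 4 (prev): list=[95, 49, 6, 2, 4, 7, 3, 9, 1] cursor@95
After 5 (delete_current): list=[49, 6, 2, 4, 7, 3, 9, 1] cursor@49
After 6 (next): list=[49, 6, 2, 4, 7, 3, 9, 1] cursor@6
After 7 (delete_current): list=[49, 2, 4, 7, 3, 9, 1] cursor@2
After 8 (delete_current): list=[49, 4, 7, 3, 9, 1] cursor@4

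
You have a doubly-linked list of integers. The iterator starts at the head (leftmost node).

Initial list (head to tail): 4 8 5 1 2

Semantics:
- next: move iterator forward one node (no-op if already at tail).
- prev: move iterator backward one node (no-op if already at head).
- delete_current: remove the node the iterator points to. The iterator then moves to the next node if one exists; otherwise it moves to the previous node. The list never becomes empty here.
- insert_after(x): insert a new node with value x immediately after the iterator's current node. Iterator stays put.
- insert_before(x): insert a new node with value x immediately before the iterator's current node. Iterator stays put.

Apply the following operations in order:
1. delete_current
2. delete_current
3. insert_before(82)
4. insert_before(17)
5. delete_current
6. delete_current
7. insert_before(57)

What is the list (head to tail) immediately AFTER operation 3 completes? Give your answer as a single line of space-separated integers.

Answer: 82 5 1 2

Derivation:
After 1 (delete_current): list=[8, 5, 1, 2] cursor@8
After 2 (delete_current): list=[5, 1, 2] cursor@5
After 3 (insert_before(82)): list=[82, 5, 1, 2] cursor@5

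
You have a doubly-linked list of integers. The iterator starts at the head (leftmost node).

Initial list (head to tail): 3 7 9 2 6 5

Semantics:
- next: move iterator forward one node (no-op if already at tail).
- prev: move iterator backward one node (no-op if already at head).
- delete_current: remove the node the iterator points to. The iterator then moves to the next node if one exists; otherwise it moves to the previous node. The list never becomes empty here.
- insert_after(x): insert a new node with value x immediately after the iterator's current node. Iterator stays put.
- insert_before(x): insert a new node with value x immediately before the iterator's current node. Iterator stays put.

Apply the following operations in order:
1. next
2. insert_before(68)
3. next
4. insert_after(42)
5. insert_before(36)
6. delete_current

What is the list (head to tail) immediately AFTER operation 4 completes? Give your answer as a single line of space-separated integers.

Answer: 3 68 7 9 42 2 6 5

Derivation:
After 1 (next): list=[3, 7, 9, 2, 6, 5] cursor@7
After 2 (insert_before(68)): list=[3, 68, 7, 9, 2, 6, 5] cursor@7
After 3 (next): list=[3, 68, 7, 9, 2, 6, 5] cursor@9
After 4 (insert_after(42)): list=[3, 68, 7, 9, 42, 2, 6, 5] cursor@9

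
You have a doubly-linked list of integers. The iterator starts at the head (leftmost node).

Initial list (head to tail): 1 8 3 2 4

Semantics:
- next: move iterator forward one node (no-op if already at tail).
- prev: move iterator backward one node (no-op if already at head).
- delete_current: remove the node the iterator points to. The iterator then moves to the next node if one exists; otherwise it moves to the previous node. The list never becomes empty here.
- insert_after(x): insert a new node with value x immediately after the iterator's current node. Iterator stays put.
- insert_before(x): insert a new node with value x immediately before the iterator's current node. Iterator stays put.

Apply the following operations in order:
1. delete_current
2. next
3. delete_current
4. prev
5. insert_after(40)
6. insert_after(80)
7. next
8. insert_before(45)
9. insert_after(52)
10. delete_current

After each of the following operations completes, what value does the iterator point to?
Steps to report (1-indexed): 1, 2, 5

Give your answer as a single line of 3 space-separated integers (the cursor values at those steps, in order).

After 1 (delete_current): list=[8, 3, 2, 4] cursor@8
After 2 (next): list=[8, 3, 2, 4] cursor@3
After 3 (delete_current): list=[8, 2, 4] cursor@2
After 4 (prev): list=[8, 2, 4] cursor@8
After 5 (insert_after(40)): list=[8, 40, 2, 4] cursor@8
After 6 (insert_after(80)): list=[8, 80, 40, 2, 4] cursor@8
After 7 (next): list=[8, 80, 40, 2, 4] cursor@80
After 8 (insert_before(45)): list=[8, 45, 80, 40, 2, 4] cursor@80
After 9 (insert_after(52)): list=[8, 45, 80, 52, 40, 2, 4] cursor@80
After 10 (delete_current): list=[8, 45, 52, 40, 2, 4] cursor@52

Answer: 8 3 8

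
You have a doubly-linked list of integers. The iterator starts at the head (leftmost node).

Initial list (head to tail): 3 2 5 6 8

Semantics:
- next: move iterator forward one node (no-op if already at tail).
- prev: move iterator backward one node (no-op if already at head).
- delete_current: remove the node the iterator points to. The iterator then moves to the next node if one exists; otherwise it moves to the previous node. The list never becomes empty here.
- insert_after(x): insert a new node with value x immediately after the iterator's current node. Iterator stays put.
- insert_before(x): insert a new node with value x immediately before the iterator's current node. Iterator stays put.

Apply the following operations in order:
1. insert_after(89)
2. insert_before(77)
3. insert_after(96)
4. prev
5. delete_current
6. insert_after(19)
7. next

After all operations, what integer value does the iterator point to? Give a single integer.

Answer: 19

Derivation:
After 1 (insert_after(89)): list=[3, 89, 2, 5, 6, 8] cursor@3
After 2 (insert_before(77)): list=[77, 3, 89, 2, 5, 6, 8] cursor@3
After 3 (insert_after(96)): list=[77, 3, 96, 89, 2, 5, 6, 8] cursor@3
After 4 (prev): list=[77, 3, 96, 89, 2, 5, 6, 8] cursor@77
After 5 (delete_current): list=[3, 96, 89, 2, 5, 6, 8] cursor@3
After 6 (insert_after(19)): list=[3, 19, 96, 89, 2, 5, 6, 8] cursor@3
After 7 (next): list=[3, 19, 96, 89, 2, 5, 6, 8] cursor@19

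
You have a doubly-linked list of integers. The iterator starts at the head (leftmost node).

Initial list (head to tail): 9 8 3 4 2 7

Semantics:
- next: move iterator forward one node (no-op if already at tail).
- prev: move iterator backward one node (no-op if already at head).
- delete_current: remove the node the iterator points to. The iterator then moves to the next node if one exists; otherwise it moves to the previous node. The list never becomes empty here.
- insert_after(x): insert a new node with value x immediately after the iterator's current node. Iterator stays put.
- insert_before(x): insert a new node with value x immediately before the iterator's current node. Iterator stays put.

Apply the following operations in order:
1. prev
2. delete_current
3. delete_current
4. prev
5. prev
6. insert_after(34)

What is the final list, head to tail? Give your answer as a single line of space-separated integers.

After 1 (prev): list=[9, 8, 3, 4, 2, 7] cursor@9
After 2 (delete_current): list=[8, 3, 4, 2, 7] cursor@8
After 3 (delete_current): list=[3, 4, 2, 7] cursor@3
After 4 (prev): list=[3, 4, 2, 7] cursor@3
After 5 (prev): list=[3, 4, 2, 7] cursor@3
After 6 (insert_after(34)): list=[3, 34, 4, 2, 7] cursor@3

Answer: 3 34 4 2 7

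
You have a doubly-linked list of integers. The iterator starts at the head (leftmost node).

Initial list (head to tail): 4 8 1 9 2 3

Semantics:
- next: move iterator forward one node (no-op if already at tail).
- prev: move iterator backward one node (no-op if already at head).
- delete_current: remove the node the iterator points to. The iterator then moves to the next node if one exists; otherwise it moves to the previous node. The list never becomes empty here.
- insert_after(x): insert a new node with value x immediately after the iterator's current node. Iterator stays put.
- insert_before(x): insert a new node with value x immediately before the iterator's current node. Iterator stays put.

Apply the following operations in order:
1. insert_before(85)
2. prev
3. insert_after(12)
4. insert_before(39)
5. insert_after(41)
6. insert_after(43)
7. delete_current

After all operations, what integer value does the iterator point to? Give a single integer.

After 1 (insert_before(85)): list=[85, 4, 8, 1, 9, 2, 3] cursor@4
After 2 (prev): list=[85, 4, 8, 1, 9, 2, 3] cursor@85
After 3 (insert_after(12)): list=[85, 12, 4, 8, 1, 9, 2, 3] cursor@85
After 4 (insert_before(39)): list=[39, 85, 12, 4, 8, 1, 9, 2, 3] cursor@85
After 5 (insert_after(41)): list=[39, 85, 41, 12, 4, 8, 1, 9, 2, 3] cursor@85
After 6 (insert_after(43)): list=[39, 85, 43, 41, 12, 4, 8, 1, 9, 2, 3] cursor@85
After 7 (delete_current): list=[39, 43, 41, 12, 4, 8, 1, 9, 2, 3] cursor@43

Answer: 43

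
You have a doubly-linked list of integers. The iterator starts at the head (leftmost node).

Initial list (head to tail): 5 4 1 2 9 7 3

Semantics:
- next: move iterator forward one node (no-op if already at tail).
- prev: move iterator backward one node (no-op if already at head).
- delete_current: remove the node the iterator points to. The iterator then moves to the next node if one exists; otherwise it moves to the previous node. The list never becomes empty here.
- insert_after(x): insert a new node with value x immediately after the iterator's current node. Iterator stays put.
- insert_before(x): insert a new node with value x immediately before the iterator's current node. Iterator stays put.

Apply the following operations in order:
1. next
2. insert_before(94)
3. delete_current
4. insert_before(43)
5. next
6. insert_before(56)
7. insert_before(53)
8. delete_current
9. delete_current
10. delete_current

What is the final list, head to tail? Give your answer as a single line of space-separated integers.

After 1 (next): list=[5, 4, 1, 2, 9, 7, 3] cursor@4
After 2 (insert_before(94)): list=[5, 94, 4, 1, 2, 9, 7, 3] cursor@4
After 3 (delete_current): list=[5, 94, 1, 2, 9, 7, 3] cursor@1
After 4 (insert_before(43)): list=[5, 94, 43, 1, 2, 9, 7, 3] cursor@1
After 5 (next): list=[5, 94, 43, 1, 2, 9, 7, 3] cursor@2
After 6 (insert_before(56)): list=[5, 94, 43, 1, 56, 2, 9, 7, 3] cursor@2
After 7 (insert_before(53)): list=[5, 94, 43, 1, 56, 53, 2, 9, 7, 3] cursor@2
After 8 (delete_current): list=[5, 94, 43, 1, 56, 53, 9, 7, 3] cursor@9
After 9 (delete_current): list=[5, 94, 43, 1, 56, 53, 7, 3] cursor@7
After 10 (delete_current): list=[5, 94, 43, 1, 56, 53, 3] cursor@3

Answer: 5 94 43 1 56 53 3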